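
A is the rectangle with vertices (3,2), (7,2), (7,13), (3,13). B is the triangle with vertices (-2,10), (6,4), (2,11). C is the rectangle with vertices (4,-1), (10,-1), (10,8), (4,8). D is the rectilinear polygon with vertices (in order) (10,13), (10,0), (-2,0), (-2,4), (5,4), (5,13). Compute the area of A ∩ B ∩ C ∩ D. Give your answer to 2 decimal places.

The intersection is the polygon with vertices (5,4.75), (5,5.75), (6,4).
By the shoelace formula its area is 0.50.

0.50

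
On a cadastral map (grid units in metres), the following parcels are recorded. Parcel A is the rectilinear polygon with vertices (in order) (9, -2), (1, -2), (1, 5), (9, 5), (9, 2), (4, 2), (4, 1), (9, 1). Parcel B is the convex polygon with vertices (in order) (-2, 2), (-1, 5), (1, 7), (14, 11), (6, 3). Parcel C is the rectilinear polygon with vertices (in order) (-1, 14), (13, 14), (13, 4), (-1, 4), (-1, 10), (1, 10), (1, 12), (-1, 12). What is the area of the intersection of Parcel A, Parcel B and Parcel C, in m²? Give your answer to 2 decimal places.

The intersection is the polygon with vertices (8,5), (7,4), (1,4), (1,5).
By the shoelace formula its area is 6.50.

6.50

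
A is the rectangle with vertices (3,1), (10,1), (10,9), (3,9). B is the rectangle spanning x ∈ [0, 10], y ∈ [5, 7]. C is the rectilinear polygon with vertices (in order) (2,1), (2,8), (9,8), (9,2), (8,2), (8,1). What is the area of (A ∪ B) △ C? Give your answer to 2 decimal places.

|A ∪ B| = 62.
|(A ∪ B) ∩ C| = 43.
|(A ∪ B) △ C| = 62 + 48 − 86 = 24.00.

24.00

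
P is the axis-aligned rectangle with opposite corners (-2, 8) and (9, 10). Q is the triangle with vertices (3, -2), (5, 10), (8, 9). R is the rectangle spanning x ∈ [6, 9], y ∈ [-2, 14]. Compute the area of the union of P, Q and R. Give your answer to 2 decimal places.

By inclusion–exclusion:
Individual areas: |P| = 22, |Q| = 19, |R| = 48.
|P∩Q| = 4.6061.
|P∩R|: x∈[6,9], y∈[8,10] → 3·2 = 6.
|Q∩R| = 5.0667.
|P∩Q∩R| = 2.4394.
|P ∪ Q ∪ R| = 89 − 15.6727 + 2.4394 = 75.77.

75.77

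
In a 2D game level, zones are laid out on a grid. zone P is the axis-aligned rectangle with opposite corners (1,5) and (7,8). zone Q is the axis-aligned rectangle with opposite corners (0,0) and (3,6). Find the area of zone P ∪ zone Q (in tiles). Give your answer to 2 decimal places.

By inclusion–exclusion:
Individual areas: |zone P| = 18, |zone Q| = 18.
|zone P∩zone Q|: x∈[1,3], y∈[5,6] → 2·1 = 2.
|zone P ∪ zone Q| = 36 − 2 = 34.00.

34.00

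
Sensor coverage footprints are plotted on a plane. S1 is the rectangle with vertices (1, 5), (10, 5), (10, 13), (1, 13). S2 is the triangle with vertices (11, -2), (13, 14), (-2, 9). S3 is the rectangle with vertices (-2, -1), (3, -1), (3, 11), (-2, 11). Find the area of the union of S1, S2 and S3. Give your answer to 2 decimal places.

172.42

By inclusion–exclusion:
Individual areas: |S1| = 72, |S2| = 115, |S3| = 60.
|S1∩S2| = 57.2378.
|S1∩S3|: x∈[1,3], y∈[5,11] → 2·6 = 12.
|S2∩S3| = 14.7436.
|S1∩S2∩S3| = 9.4044.
|S1 ∪ S2 ∪ S3| = 247 − 83.9814 + 9.4044 = 172.42.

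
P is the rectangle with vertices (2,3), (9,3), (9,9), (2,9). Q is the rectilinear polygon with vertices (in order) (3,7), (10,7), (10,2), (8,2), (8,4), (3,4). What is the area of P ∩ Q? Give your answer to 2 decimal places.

The intersection is the polygon with vertices (9,3), (8,3), (8,4), (3,4), (3,7), (9,7).
By the shoelace formula its area is 19.00.

19.00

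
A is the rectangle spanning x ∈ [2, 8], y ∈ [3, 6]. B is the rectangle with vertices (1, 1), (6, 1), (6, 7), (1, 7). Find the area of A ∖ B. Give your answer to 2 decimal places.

6.00

|A∩B|: x∈[2,6], y∈[3,6] → 4·3 = 12.
|A| = 18.
|A ∖ B| = |A| − |A∩B| = 18 − 12 = 6.00.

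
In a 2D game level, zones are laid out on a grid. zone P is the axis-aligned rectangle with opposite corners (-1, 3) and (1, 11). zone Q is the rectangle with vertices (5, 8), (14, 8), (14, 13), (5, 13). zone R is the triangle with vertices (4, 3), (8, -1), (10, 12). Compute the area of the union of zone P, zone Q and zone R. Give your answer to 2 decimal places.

By inclusion–exclusion:
Individual areas: |zone P| = 16, |zone Q| = 45, |zone R| = 30.
|zone P∩zone Q| = 0 (no overlap).
|zone P∩zone R| = 0.
|zone Q∩zone R| = 4.1026.
|zone P∩zone Q∩zone R| = 0.
|zone P ∪ zone Q ∪ zone R| = 91 − 4.1026 + 0 = 86.90.

86.90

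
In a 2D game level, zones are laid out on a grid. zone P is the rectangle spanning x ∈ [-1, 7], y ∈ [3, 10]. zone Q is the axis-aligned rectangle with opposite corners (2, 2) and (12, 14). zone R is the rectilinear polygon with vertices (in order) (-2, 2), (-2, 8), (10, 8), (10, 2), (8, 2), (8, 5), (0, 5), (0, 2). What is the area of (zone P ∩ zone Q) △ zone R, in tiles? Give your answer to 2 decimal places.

53.00

|zone P ∩ zone Q| = 35.
|(zone P ∩ zone Q) ∩ zone R| = 15.
|(zone P ∩ zone Q) △ zone R| = 35 + 48 − 30 = 53.00.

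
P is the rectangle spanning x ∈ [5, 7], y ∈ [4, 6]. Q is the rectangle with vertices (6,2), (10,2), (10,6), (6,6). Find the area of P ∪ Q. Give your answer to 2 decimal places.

18.00

By inclusion–exclusion:
Individual areas: |P| = 4, |Q| = 16.
|P∩Q|: x∈[6,7], y∈[4,6] → 1·2 = 2.
|P ∪ Q| = 20 − 2 = 18.00.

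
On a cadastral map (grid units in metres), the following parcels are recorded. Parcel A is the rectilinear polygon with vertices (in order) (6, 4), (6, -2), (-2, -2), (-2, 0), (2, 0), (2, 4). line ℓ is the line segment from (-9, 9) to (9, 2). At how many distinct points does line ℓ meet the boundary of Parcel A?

2

The segment meets the boundary at (6,3.167), (3.857,4).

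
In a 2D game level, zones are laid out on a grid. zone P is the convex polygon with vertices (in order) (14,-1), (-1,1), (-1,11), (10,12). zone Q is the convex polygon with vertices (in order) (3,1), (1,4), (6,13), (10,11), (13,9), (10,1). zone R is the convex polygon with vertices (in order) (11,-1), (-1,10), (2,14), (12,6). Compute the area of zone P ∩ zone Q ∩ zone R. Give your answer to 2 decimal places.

The intersection is the polygon with vertices (11.859,5.958), (10,1), (8.818,1), (2.534,6.761), (5.154,11.477), (11.796,6.163).
By the shoelace formula its area is 50.82.

50.82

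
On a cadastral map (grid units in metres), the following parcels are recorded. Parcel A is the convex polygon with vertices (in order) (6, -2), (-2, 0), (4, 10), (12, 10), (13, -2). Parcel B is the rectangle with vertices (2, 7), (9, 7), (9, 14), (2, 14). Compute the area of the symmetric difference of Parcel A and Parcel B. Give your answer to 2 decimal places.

|Parcel A| = 136, |Parcel B| = 49, |Parcel A∩Parcel B| = 17.7.
|Parcel A △ Parcel B| = |Parcel A| + |Parcel B| − 2·|Parcel A∩Parcel B| = 136 + 49 − 35.4 = 149.60.

149.60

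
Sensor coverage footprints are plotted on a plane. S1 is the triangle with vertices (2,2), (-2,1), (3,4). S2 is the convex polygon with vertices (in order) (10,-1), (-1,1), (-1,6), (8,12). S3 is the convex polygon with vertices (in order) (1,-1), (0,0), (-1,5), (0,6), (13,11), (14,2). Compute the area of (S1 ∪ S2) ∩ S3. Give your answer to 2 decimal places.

The region (S1 ∪ S2) ∩ S3 is the polygon with vertices (9.691,1.006), (4.966,-0.085), (-0.17,0.849), (-1,5), (0,6), (8.425,9.24).
By the shoelace formula its area is 69.62.

69.62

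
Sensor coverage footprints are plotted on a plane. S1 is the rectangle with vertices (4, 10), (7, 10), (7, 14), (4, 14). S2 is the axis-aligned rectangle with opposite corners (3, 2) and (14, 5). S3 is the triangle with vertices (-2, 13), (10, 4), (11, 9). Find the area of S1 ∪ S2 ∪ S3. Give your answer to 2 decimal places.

76.66

By inclusion–exclusion:
Individual areas: |S1| = 12, |S2| = 33, |S3| = 34.5.
|S1∩S2| = 0 (no overlap).
|S1∩S3| = 2.0769.
|S2∩S3| = 0.7667.
|S1∩S2∩S3| = 0.
|S1 ∪ S2 ∪ S3| = 79.5 − 2.8436 + 0 = 76.66.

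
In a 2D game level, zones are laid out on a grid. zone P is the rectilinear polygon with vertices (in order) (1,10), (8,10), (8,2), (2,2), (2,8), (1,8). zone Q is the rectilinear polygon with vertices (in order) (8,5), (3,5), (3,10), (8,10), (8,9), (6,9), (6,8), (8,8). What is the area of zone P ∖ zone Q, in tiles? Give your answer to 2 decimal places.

27.00

|zone P| = 50, |zone P∩zone Q| = 23.
|zone P ∖ zone Q| = |zone P| − |zone P∩zone Q| = 50 − 23 = 27.00.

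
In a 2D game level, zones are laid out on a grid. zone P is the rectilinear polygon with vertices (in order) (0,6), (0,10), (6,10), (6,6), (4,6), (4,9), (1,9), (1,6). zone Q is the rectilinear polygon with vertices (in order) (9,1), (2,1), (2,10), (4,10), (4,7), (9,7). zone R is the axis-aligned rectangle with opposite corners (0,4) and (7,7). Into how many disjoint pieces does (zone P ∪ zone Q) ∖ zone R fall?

(zone P ∪ zone Q) ∖ zone R splits into 2 disjoint pieces (area 16, area 27).

2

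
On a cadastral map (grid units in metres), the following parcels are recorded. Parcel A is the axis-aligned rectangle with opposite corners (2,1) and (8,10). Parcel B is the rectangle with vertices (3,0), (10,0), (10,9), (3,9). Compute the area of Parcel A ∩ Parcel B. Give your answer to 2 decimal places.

40.00

|Parcel A∩Parcel B|: x∈[3,8], y∈[1,9] → 5·8 = 40.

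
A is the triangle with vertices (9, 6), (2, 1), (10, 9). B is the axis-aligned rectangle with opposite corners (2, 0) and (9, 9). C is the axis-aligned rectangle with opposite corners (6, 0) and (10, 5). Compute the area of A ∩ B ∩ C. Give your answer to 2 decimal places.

The intersection is the polygon with vertices (6,3.857), (6,5), (7.6,5).
By the shoelace formula its area is 0.91.

0.91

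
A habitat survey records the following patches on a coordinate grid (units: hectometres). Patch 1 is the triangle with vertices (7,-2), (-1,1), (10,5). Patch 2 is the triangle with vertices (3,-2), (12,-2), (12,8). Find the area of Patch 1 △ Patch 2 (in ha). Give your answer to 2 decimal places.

|Patch 1| = 32.5, |Patch 2| = 45, |Patch 1∩Patch 2| = 14.0746.
|Patch 1 △ Patch 2| = |Patch 1| + |Patch 2| − 2·|Patch 1∩Patch 2| = 32.5 + 45 − 28.1492 = 49.35.

49.35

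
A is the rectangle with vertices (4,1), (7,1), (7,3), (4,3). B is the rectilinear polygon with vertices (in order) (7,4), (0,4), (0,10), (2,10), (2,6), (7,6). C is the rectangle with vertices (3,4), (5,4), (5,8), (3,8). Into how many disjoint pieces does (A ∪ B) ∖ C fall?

3

(A ∪ B) ∖ C splits into 3 disjoint pieces (area 6, area 4, area 14).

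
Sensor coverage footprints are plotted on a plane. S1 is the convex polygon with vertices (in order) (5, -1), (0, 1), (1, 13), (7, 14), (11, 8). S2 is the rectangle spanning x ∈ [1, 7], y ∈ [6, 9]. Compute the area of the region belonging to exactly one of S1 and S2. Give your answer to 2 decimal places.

|S1| = 111, |S2| = 18, |S1∩S2| = 18.
|S1 △ S2| = |S1| + |S2| − 2·|S1∩S2| = 111 + 18 − 36 = 93.00.

93.00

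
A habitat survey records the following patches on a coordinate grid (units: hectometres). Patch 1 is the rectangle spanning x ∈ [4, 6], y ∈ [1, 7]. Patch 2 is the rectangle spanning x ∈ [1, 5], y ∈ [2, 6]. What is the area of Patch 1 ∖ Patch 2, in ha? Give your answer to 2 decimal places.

8.00

|Patch 1∩Patch 2|: x∈[4,5], y∈[2,6] → 1·4 = 4.
|Patch 1| = 12.
|Patch 1 ∖ Patch 2| = |Patch 1| − |Patch 1∩Patch 2| = 12 − 4 = 8.00.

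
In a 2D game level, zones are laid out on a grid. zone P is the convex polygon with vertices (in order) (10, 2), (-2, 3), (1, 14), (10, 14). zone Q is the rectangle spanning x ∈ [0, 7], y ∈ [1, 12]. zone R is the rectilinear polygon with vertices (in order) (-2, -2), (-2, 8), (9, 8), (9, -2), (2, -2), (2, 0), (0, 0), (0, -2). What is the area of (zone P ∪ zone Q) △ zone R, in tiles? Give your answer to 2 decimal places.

|zone P ∪ zone Q| = 132.6705.
|(zone P ∪ zone Q) ∩ zone R| = 67.4242.
|(zone P ∪ zone Q) △ zone R| = 132.6705 + 106 − 134.8485 = 103.82.

103.82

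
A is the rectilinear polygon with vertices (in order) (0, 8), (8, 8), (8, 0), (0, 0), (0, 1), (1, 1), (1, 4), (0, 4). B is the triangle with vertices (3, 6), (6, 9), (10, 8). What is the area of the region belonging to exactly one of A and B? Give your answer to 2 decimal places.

59.64

|A| = 61, |B| = 7.5, |A∩B| = 4.4286.
|A △ B| = |A| + |B| − 2·|A∩B| = 61 + 7.5 − 8.8571 = 59.64.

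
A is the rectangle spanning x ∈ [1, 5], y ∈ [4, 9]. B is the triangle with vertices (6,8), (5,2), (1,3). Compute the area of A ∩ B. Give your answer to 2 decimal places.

The intersection is the polygon with vertices (5,4), (2,4), (5,7).
By the shoelace formula its area is 4.50.

4.50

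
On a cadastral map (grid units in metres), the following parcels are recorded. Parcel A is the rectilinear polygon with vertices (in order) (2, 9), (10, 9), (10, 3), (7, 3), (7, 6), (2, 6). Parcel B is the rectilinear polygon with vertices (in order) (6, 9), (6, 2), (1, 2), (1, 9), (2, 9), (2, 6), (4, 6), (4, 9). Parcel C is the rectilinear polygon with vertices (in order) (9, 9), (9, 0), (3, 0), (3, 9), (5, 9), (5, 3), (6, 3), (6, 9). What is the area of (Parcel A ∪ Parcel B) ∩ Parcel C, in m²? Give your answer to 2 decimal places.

|Parcel A ∪ Parcel B| = 56.
|(Parcel A ∪ Parcel B) ∩ Parcel C| = 30.00.

30.00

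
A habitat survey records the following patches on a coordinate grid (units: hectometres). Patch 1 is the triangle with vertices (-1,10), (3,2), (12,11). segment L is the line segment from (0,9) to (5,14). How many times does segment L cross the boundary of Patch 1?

The segment meets the boundary at (1.167,10.167).

1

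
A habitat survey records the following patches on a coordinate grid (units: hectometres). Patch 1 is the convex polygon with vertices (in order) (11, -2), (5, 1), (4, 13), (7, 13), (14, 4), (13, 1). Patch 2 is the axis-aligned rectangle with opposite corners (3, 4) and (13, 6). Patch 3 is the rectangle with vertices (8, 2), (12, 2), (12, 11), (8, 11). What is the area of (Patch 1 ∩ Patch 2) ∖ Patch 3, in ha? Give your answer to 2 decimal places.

|Patch 1 ∩ Patch 2| = 16.4683.
|(Patch 1 ∩ Patch 2) ∩ Patch 3| = 8.
|(Patch 1 ∩ Patch 2) ∖ Patch 3| = 16.4683 − 8 = 8.47.

8.47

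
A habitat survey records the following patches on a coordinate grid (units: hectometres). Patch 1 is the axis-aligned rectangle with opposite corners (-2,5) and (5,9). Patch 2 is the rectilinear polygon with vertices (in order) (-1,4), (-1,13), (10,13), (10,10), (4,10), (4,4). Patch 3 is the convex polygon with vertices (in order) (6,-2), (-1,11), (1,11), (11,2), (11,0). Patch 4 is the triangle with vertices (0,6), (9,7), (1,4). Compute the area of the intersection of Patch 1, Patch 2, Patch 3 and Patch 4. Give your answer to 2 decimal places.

2.76

The intersection is the polygon with vertices (2.231,5), (1.597,6.177), (4,6.444), (4,5.125), (3.667,5).
By the shoelace formula its area is 2.76.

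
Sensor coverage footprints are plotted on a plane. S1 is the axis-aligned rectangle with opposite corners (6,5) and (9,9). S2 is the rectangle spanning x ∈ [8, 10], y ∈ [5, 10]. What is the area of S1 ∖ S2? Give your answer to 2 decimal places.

|S1∩S2|: x∈[8,9], y∈[5,9] → 1·4 = 4.
|S1| = 12.
|S1 ∖ S2| = |S1| − |S1∩S2| = 12 − 4 = 8.00.

8.00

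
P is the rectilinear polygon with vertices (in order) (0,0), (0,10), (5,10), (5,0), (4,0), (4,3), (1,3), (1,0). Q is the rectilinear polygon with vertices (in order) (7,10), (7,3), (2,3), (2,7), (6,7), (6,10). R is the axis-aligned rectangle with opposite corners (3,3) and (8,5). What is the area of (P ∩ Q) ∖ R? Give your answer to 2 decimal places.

|P ∩ Q| = 12.
|(P ∩ Q) ∩ R| = 4.
|(P ∩ Q) ∖ R| = 12 − 4 = 8.00.

8.00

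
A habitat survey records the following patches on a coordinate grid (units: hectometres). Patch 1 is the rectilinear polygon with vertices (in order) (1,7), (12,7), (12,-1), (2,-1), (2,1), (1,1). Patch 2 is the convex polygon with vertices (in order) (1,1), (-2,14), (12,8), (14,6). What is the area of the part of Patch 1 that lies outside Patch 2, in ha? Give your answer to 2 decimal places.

43.27

|Patch 1| = 86, |Patch 1∩Patch 2| = 42.7308.
|Patch 1 ∖ Patch 2| = |Patch 1| − |Patch 1∩Patch 2| = 86 − 42.7308 = 43.27.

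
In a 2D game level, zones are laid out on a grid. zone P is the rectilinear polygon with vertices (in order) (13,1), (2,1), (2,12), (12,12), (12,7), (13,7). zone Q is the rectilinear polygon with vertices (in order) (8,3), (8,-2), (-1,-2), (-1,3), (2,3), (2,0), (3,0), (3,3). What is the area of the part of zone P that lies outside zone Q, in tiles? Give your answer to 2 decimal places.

106.00

|zone P| = 116, |zone P∩zone Q| = 10.
|zone P ∖ zone Q| = |zone P| − |zone P∩zone Q| = 116 − 10 = 106.00.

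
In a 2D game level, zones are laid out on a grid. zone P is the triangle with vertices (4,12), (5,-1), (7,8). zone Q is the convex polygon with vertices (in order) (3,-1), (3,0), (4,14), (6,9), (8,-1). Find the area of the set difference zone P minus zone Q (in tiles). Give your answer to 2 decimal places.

|zone P| = 17.5, |zone P∩zone Q| = 16.1278.
|zone P ∖ zone Q| = |zone P| − |zone P∩zone Q| = 17.5 − 16.1278 = 1.37.

1.37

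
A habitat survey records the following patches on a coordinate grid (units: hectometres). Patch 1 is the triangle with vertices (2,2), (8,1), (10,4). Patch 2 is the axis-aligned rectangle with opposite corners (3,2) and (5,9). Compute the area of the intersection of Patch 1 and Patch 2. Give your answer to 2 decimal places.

1.00

The intersection is the polygon with vertices (5,2.75), (5,2), (3,2), (3,2.25).
By the shoelace formula its area is 1.00.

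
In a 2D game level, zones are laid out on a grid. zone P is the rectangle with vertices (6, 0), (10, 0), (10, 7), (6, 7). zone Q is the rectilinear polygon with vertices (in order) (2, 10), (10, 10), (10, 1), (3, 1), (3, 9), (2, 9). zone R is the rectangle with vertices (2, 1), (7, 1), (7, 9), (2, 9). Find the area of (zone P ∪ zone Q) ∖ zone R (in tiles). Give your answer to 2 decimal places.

|zone P ∪ zone Q| = 68.
|(zone P ∪ zone Q) ∩ zone R| = 32.
|(zone P ∪ zone Q) ∖ zone R| = 68 − 32 = 36.00.

36.00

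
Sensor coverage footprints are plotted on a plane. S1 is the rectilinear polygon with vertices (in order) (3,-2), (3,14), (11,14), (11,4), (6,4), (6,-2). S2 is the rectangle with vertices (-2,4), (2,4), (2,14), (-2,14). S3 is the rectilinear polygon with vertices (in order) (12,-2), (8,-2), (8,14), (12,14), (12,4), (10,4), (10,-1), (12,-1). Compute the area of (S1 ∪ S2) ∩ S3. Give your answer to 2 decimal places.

The region (S1 ∪ S2) ∩ S3 is the polygon with vertices (11,14), (11,4), (10,4), (8,4), (8,14).
By the shoelace formula its area is 30.00.

30.00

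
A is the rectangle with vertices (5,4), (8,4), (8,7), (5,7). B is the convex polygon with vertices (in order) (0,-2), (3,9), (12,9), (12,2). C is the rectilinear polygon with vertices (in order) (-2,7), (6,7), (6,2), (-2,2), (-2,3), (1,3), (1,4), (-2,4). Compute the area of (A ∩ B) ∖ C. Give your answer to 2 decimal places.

6.00

|A ∩ B| = 9.
|(A ∩ B) ∩ C| = 3.
|(A ∩ B) ∖ C| = 9 − 3 = 6.00.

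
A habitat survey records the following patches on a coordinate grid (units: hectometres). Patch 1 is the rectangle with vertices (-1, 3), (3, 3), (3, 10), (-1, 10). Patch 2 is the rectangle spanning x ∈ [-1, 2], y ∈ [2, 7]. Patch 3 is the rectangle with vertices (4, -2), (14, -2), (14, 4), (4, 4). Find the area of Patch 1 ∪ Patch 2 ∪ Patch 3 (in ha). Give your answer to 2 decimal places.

91.00

By inclusion–exclusion:
Individual areas: |Patch 1| = 28, |Patch 2| = 15, |Patch 3| = 60.
|Patch 1∩Patch 2|: x∈[-1,2], y∈[3,7] → 3·4 = 12.
|Patch 1∩Patch 3| = 0 (no overlap).
|Patch 2∩Patch 3| = 0 (no overlap).
|Patch 1∩Patch 2∩Patch 3| = 0.
|Patch 1 ∪ Patch 2 ∪ Patch 3| = 103 − 12 + 0 = 91.00.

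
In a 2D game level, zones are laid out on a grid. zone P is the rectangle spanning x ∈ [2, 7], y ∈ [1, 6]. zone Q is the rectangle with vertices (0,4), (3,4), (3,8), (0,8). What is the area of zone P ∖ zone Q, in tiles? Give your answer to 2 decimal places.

23.00

|zone P∩zone Q|: x∈[2,3], y∈[4,6] → 1·2 = 2.
|zone P| = 25.
|zone P ∖ zone Q| = |zone P| − |zone P∩zone Q| = 25 − 2 = 23.00.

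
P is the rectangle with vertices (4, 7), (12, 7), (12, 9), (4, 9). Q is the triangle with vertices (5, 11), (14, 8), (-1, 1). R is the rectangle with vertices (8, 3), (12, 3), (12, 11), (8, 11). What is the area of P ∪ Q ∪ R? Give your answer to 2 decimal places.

By inclusion–exclusion:
Individual areas: |P| = 16, |Q| = 54, |R| = 32.
|P∩Q| = 15.8286.
|P∩R|: x∈[8,12], y∈[7,9] → 4·2 = 8.
|Q∩R| = 12.8.
|P∩Q∩R| = 7.8286.
|P ∪ Q ∪ R| = 102 − 36.6286 + 7.8286 = 73.20.

73.20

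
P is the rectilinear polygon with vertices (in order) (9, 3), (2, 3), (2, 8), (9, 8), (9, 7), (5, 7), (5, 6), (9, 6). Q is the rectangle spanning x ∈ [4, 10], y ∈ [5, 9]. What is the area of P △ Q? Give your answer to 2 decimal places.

33.00

|P| = 31, |Q| = 24, |P∩Q| = 11.
|P △ Q| = |P| + |Q| − 2·|P∩Q| = 31 + 24 − 22 = 33.00.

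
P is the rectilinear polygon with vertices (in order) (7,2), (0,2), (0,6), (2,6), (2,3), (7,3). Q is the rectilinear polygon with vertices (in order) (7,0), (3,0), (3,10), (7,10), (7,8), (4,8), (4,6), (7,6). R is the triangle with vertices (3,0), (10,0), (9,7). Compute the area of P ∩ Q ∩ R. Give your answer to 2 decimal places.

1.86

The intersection is the polygon with vertices (7,3), (7,2), (4.714,2), (5.571,3).
By the shoelace formula its area is 1.86.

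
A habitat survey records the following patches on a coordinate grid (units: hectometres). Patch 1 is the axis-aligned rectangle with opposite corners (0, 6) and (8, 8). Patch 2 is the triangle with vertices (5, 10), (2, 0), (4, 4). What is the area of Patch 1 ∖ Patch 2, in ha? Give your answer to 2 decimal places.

15.20

|Patch 1| = 16, |Patch 1∩Patch 2| = 0.8.
|Patch 1 ∖ Patch 2| = |Patch 1| − |Patch 1∩Patch 2| = 16 − 0.8 = 15.20.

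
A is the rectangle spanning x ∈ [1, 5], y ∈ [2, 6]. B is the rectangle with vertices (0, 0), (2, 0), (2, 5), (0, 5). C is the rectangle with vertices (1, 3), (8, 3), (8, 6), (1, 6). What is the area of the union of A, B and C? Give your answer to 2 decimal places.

32.00

By inclusion–exclusion:
Individual areas: |A| = 16, |B| = 10, |C| = 21.
|A∩B|: x∈[1,2], y∈[2,5] → 1·3 = 3.
|A∩C|: x∈[1,5], y∈[3,6] → 4·3 = 12.
|B∩C|: x∈[1,2], y∈[3,5] → 1·2 = 2.
|A∩B∩C| = 2.
|A ∪ B ∪ C| = 47 − 17 + 2 = 32.00.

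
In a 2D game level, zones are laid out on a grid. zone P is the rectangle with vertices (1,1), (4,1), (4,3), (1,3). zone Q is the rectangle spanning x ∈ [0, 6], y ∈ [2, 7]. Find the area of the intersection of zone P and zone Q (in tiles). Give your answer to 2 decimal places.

3.00

|zone P∩zone Q|: x∈[1,4], y∈[2,3] → 3·1 = 3.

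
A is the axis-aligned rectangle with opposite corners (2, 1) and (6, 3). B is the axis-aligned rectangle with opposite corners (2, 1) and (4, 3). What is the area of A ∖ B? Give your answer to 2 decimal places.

4.00

|A∩B|: x∈[2,4], y∈[1,3] → 2·2 = 4.
|A| = 8.
|A ∖ B| = |A| − |A∩B| = 8 − 4 = 4.00.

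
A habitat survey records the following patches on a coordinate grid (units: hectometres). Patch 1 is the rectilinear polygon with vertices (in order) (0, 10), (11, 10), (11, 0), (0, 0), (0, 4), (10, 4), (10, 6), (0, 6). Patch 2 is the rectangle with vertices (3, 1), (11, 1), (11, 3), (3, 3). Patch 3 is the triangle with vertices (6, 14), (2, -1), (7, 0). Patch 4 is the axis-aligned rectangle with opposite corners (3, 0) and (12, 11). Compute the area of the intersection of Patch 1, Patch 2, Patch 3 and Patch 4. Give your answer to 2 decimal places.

The intersection is the polygon with vertices (3,2.75), (3.067,3), (6.786,3), (6.929,1), (3,1).
By the shoelace formula its area is 7.71.

7.71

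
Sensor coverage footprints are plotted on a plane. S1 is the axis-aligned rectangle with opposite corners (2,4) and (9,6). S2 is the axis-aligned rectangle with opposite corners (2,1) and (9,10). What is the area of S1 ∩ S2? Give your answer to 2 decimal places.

|S1∩S2|: x∈[2,9], y∈[4,6] → 7·2 = 14.

14.00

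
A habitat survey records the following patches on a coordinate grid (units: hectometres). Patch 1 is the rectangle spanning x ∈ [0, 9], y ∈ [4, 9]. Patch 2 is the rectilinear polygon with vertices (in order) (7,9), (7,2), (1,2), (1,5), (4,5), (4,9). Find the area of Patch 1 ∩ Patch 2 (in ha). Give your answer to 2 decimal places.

The intersection is the polygon with vertices (7,9), (7,4), (1,4), (1,5), (4,5), (4,9).
By the shoelace formula its area is 18.00.

18.00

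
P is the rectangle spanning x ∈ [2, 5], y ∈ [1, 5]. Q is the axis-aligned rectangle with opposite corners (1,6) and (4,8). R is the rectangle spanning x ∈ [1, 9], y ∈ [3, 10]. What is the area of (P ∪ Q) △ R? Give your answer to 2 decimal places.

50.00

|P ∪ Q| = 18.
|(P ∪ Q) ∩ R| = 12.
|(P ∪ Q) △ R| = 18 + 56 − 24 = 50.00.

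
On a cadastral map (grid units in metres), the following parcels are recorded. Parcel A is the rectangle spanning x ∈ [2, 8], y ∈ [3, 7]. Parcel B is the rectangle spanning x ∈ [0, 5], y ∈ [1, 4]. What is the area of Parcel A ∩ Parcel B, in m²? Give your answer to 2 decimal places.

|Parcel A∩Parcel B|: x∈[2,5], y∈[3,4] → 3·1 = 3.

3.00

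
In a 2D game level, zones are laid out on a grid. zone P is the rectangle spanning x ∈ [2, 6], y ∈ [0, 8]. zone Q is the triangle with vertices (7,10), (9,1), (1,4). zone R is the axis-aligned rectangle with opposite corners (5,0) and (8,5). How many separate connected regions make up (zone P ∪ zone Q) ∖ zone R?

(zone P ∪ zone Q) ∖ zone R is a single connected region.

1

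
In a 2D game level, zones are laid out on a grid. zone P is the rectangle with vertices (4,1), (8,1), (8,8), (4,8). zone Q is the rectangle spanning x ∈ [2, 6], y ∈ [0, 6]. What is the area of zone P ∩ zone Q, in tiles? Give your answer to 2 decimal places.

|zone P∩zone Q|: x∈[4,6], y∈[1,6] → 2·5 = 10.

10.00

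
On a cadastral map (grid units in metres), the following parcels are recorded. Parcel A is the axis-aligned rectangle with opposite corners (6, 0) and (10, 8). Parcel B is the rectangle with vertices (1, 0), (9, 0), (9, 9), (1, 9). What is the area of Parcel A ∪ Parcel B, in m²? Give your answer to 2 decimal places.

By inclusion–exclusion:
Individual areas: |Parcel A| = 32, |Parcel B| = 72.
|Parcel A∩Parcel B|: x∈[6,9], y∈[0,8] → 3·8 = 24.
|Parcel A ∪ Parcel B| = 104 − 24 = 80.00.

80.00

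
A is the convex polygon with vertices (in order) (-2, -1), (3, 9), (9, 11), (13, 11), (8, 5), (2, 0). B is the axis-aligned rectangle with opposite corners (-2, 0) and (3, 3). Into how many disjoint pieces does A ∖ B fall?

2

A ∖ B splits into 2 disjoint pieces (area 1.75, area 58.4167).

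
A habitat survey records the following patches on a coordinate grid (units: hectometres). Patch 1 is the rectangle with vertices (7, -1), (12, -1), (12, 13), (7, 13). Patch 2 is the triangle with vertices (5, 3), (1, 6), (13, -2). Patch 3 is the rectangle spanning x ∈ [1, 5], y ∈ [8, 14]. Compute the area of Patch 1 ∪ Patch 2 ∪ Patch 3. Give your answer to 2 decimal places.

By inclusion–exclusion:
Individual areas: |Patch 1| = 70, |Patch 2| = 2, |Patch 3| = 24.
|Patch 1∩Patch 2| = 0.7.
|Patch 1∩Patch 3| = 0 (no overlap).
|Patch 2∩Patch 3| = 0.
|Patch 1∩Patch 2∩Patch 3| = 0.
|Patch 1 ∪ Patch 2 ∪ Patch 3| = 96 − 0.7 + 0 = 95.30.

95.30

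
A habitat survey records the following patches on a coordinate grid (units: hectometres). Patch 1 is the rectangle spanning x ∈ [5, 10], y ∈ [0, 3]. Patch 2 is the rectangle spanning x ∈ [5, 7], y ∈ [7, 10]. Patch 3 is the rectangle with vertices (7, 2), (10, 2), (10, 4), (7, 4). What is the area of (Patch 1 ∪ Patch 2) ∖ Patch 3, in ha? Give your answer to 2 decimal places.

|Patch 1 ∪ Patch 2| = 21.
|(Patch 1 ∪ Patch 2) ∩ Patch 3| = 3.
|(Patch 1 ∪ Patch 2) ∖ Patch 3| = 21 − 3 = 18.00.

18.00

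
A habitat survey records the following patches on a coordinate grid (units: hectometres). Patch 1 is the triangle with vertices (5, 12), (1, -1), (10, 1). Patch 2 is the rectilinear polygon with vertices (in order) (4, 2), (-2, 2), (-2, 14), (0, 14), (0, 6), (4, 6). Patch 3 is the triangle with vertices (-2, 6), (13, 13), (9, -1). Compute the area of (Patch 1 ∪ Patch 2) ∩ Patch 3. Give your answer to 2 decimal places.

47.85

|Patch 1 ∪ Patch 2| = 88.6538.
|(Patch 1 ∪ Patch 2) ∩ Patch 3| = 47.85.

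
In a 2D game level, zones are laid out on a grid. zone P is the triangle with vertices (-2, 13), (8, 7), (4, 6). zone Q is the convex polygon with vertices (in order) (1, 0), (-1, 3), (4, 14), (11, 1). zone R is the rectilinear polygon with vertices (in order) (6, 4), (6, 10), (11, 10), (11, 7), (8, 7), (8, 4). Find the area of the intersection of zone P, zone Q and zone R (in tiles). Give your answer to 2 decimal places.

1.67

The intersection is the polygon with vertices (7.797,6.949), (6,6.5), (6,8.2), (7.659,7.205).
By the shoelace formula its area is 1.67.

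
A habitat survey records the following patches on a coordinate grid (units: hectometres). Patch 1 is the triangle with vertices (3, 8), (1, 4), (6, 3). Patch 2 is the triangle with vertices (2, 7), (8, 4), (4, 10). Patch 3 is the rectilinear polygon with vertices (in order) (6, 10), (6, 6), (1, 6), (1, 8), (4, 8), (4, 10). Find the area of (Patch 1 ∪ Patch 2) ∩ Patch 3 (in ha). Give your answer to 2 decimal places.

8.47

The region (Patch 1 ∪ Patch 2) ∩ Patch 3 is the polygon with vertices (2.4,6.8), (2,7), (2.667,8), (4,8), (4,10), (6,7), (6,6), (2,6).
By the shoelace formula its area is 8.47.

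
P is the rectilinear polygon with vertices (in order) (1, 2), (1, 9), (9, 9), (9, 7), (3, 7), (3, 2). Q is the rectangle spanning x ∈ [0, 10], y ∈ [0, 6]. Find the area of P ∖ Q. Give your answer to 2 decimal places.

18.00

|P| = 26, |P∩Q| = 8.
|P ∖ Q| = |P| − |P∩Q| = 26 − 8 = 18.00.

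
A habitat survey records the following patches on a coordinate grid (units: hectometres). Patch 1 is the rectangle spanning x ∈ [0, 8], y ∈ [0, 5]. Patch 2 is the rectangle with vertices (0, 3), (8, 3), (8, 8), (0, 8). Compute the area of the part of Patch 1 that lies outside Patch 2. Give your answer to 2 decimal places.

|Patch 1∩Patch 2|: x∈[0,8], y∈[3,5] → 8·2 = 16.
|Patch 1| = 40.
|Patch 1 ∖ Patch 2| = |Patch 1| − |Patch 1∩Patch 2| = 40 − 16 = 24.00.

24.00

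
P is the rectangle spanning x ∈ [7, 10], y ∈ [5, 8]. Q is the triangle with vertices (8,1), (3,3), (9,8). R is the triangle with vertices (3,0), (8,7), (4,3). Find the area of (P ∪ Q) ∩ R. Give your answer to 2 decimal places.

The region (P ∪ Q) ∩ R is the polygon with vertices (3.882,2.647), (4,3), (8,7), (4.667,2.333).
By the shoelace formula its area is 2.82.

2.82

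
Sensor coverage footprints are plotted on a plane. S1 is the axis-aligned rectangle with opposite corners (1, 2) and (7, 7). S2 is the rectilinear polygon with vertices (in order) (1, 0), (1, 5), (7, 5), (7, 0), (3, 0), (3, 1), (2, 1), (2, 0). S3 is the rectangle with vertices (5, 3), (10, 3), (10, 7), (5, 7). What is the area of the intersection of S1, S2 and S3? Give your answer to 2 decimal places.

The intersection is the polygon with vertices (7,5), (7,3), (5,3), (5,5).
By the shoelace formula its area is 4.00.

4.00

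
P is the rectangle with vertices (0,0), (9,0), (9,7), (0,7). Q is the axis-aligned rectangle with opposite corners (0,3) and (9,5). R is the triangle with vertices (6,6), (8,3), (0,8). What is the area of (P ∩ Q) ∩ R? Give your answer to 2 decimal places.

The region (P ∩ Q) ∩ R is the polygon with vertices (6.667,5), (8,3), (4.8,5).
By the shoelace formula its area is 1.87.

1.87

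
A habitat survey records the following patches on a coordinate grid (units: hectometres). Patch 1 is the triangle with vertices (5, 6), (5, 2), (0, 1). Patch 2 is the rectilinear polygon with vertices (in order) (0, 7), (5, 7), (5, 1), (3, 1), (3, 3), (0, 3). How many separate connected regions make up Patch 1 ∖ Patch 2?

1

Patch 1 ∖ Patch 2 is a single connected region.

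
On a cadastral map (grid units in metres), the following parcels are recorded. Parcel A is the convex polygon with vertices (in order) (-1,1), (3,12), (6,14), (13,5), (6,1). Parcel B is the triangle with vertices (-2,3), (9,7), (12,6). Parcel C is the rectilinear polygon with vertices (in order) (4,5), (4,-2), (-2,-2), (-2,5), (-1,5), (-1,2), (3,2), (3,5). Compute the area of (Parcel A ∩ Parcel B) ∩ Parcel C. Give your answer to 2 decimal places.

0.78

The region (Parcel A ∩ Parcel B) ∩ Parcel C is the polygon with vertices (3.5,5), (4,5), (4,4.286), (3,4.071), (3,4.818).
By the shoelace formula its area is 0.78.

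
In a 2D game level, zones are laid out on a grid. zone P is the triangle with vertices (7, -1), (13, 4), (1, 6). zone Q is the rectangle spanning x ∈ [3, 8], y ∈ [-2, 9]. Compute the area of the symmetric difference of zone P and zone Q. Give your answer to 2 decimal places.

|zone P| = 36, |zone Q| = 55, |zone P∩zone Q| = 21.5.
|zone P △ zone Q| = |zone P| + |zone Q| − 2·|zone P∩zone Q| = 36 + 55 − 43 = 48.00.

48.00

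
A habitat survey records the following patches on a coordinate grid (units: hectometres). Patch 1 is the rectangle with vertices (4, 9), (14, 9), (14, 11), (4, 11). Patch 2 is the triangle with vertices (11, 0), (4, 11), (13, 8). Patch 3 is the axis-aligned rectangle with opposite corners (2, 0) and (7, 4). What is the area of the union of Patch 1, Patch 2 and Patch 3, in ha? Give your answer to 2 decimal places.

74.27

By inclusion–exclusion:
Individual areas: |Patch 1| = 20, |Patch 2| = 39, |Patch 3| = 20.
|Patch 1∩Patch 2| = 4.7273.
|Patch 1∩Patch 3| = 0 (no overlap).
|Patch 2∩Patch 3| = 0.
|Patch 1∩Patch 2∩Patch 3| = 0.
|Patch 1 ∪ Patch 2 ∪ Patch 3| = 79 − 4.7273 + 0 = 74.27.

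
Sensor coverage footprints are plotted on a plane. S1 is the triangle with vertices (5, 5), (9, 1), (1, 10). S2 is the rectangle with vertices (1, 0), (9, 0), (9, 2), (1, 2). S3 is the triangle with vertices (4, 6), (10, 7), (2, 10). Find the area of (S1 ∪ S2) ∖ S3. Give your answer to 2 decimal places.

|S1 ∪ S2| = 17.9444.
|(S1 ∪ S2) ∩ S3| = 0.3107.
|(S1 ∪ S2) ∖ S3| = 17.9444 − 0.3107 = 17.63.

17.63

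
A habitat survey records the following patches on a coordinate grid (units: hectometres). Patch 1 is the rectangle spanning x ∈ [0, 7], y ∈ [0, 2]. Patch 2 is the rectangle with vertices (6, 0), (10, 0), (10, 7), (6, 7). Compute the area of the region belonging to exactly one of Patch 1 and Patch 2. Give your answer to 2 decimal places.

38.00

|Patch 1∩Patch 2|: x∈[6,7], y∈[0,2] → 1·2 = 2.
|Patch 1 △ Patch 2| = |Patch 1| + |Patch 2| − 2·|Patch 1∩Patch 2| = 14 + 28 − 4 = 38.00.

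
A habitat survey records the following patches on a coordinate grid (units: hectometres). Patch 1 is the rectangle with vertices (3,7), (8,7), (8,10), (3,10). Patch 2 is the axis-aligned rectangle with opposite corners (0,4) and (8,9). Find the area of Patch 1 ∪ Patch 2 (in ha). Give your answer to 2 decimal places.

By inclusion–exclusion:
Individual areas: |Patch 1| = 15, |Patch 2| = 40.
|Patch 1∩Patch 2|: x∈[3,8], y∈[7,9] → 5·2 = 10.
|Patch 1 ∪ Patch 2| = 55 − 10 = 45.00.

45.00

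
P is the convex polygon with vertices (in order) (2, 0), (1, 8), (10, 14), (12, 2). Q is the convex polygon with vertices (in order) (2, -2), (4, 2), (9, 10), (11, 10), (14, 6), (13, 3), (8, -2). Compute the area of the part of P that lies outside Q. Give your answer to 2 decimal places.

|P| = 101, |P∩Q| = 45.7778.
|P ∖ Q| = |P| − |P∩Q| = 101 − 45.7778 = 55.22.

55.22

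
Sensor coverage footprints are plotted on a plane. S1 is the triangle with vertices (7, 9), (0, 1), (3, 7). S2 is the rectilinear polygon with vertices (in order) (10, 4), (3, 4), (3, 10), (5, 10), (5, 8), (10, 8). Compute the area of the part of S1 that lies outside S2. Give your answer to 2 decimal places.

4.42

|S1| = 9, |S1∩S2| = 4.5804.
|S1 ∖ S2| = |S1| − |S1∩S2| = 9 − 4.5804 = 4.42.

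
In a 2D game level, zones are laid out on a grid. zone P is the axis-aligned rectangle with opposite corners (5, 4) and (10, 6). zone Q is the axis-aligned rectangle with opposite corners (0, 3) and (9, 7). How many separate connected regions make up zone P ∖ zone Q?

zone P ∖ zone Q is a single connected region.

1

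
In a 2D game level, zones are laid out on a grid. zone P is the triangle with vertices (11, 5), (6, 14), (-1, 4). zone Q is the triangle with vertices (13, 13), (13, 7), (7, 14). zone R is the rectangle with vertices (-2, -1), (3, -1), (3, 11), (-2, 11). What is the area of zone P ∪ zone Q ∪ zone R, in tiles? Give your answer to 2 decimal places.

By inclusion–exclusion:
Individual areas: |zone P| = 56.5, |zone Q| = 18, |zone R| = 60.
|zone P∩zone Q| = 0.
|zone P∩zone R| = 10.7619.
|zone Q∩zone R| = 0.
|zone P∩zone Q∩zone R| = 0.
|zone P ∪ zone Q ∪ zone R| = 134.5 − 10.7619 + 0 = 123.74.

123.74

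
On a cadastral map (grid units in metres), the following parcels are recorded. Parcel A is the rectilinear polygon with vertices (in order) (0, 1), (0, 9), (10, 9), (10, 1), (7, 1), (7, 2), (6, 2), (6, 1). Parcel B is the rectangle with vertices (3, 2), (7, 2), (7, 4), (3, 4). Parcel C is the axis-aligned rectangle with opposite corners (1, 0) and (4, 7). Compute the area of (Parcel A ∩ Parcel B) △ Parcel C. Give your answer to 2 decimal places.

25.00

|Parcel A ∩ Parcel B| = 8.
|(Parcel A ∩ Parcel B) ∩ Parcel C| = 2.
|(Parcel A ∩ Parcel B) △ Parcel C| = 8 + 21 − 4 = 25.00.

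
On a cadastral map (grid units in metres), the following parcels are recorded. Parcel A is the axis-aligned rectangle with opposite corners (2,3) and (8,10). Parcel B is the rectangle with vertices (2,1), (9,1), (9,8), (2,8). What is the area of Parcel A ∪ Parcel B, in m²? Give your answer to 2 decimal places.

By inclusion–exclusion:
Individual areas: |Parcel A| = 42, |Parcel B| = 49.
|Parcel A∩Parcel B|: x∈[2,8], y∈[3,8] → 6·5 = 30.
|Parcel A ∪ Parcel B| = 91 − 30 = 61.00.

61.00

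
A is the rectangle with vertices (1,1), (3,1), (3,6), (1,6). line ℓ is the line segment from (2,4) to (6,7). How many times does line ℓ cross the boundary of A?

1

The segment meets the boundary at (3,4.75).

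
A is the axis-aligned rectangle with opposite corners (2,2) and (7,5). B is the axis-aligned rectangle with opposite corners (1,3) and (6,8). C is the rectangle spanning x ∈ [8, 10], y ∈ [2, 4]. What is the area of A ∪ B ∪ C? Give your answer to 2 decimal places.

By inclusion–exclusion:
Individual areas: |A| = 15, |B| = 25, |C| = 4.
|A∩B|: x∈[2,6], y∈[3,5] → 4·2 = 8.
|A∩C| = 0 (no overlap).
|B∩C| = 0 (no overlap).
|A∩B∩C| = 0.
|A ∪ B ∪ C| = 44 − 8 + 0 = 36.00.

36.00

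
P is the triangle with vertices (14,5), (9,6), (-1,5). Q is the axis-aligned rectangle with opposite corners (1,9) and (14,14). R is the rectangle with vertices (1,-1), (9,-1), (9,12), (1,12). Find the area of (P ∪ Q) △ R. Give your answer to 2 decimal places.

|P ∪ Q| = 72.5.
|(P ∪ Q) ∩ R| = 28.8.
|(P ∪ Q) △ R| = 72.5 + 104 − 57.6 = 118.90.

118.90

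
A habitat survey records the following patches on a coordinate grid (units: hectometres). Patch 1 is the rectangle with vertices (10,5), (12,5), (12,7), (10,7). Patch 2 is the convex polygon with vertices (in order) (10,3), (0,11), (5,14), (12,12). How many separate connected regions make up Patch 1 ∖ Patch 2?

Patch 1 ∖ Patch 2 is a single connected region.

1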